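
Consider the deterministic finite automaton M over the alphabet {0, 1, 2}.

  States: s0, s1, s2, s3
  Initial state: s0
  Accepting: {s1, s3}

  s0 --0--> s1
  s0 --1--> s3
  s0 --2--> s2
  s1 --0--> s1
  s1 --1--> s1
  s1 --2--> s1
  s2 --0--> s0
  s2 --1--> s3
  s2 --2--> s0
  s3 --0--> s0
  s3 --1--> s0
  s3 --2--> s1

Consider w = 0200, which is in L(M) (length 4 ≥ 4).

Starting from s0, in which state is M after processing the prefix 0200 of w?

s1

State sequence: s0 -0-> s1 -2-> s1 -0-> s1 -0-> s1

After reading 4 characters, M is in state s1.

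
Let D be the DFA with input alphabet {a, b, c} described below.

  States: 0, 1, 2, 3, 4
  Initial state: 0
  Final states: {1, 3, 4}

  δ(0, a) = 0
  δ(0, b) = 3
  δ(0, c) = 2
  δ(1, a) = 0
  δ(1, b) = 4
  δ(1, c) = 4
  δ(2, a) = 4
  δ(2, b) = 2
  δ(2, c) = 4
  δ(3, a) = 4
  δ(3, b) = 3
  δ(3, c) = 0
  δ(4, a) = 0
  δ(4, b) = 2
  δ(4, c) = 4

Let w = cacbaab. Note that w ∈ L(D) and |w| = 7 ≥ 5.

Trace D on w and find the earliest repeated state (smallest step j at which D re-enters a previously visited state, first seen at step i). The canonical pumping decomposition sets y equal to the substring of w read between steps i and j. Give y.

c

Run of D on w = c a c b a a b:
  step 0: 0  (start)
  step 1: 2  (read c: 0→2)
  step 2: 4  (read a: 2→4)
  step 3: 4  (read c: 4→4)   ← first repeat (4 seen earlier)
  step 4: 2  (read b: 4→2)
  step 5: 4  (read a: 2→4)
  step 6: 0  (read a: 4→0)
  step 7: 3  (read b: 0→3)

So i = 2, j = 3, giving x = w[0:2] = ca, y = w[2:3] = c, z = w[3:7] = baab.
Check: |xy| = 3 ≤ 5 and |y| = 1 ≥ 1. Reading y takes D from 4 back to 4, so every xyⁱz is accepted.
Pumping length from the standard proof: p = 5 (the number of states). The repeated state found above gives |xy| = j ≤ 5 and |y| = j − i ≥ 1.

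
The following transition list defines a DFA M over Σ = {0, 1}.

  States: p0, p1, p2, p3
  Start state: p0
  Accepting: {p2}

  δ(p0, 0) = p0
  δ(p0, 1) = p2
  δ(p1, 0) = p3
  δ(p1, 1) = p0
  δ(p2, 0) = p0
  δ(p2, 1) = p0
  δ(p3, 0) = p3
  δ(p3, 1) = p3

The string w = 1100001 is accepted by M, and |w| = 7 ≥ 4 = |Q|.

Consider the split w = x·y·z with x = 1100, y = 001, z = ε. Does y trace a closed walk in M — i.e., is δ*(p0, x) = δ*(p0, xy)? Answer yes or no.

no

Run of M on the first 7 characters of w = 1 1 0 0 0 0 1:
  step 0: p0  (start)
  step 1: p2  (read 1: p0→p2)
  step 2: p0  (read 1: p2→p0)
  step 3: p0  (read 0: p0→p0)
  step 4: p0  (read 0: p0→p0)
  step 5: p0  (read 0: p0→p0)
  step 6: p0  (read 0: p0→p0)
  step 7: p2  (read 1: p0→p2)

After x (step 4): p0. After xy (step 7): p2.
They differ (p0 ≠ p2), so y is not a cycle from the state after x; this split is not the one the pumping-lemma construction produces, and pumping y need not keep the string in L(M).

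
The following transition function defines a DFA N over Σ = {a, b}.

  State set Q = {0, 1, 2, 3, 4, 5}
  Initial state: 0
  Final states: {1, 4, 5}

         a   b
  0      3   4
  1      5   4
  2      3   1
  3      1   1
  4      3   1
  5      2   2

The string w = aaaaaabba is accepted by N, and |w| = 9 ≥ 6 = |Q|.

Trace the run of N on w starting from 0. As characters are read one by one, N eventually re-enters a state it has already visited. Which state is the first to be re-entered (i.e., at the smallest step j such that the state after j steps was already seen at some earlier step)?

3

Run of N on w = a a a a a a b b a:
  step 0: 0  (start)
  step 1: 3  (read a: 0→3)
  step 2: 1  (read a: 3→1)
  step 3: 5  (read a: 1→5)
  step 4: 2  (read a: 5→2)
  step 5: 3  (read a: 2→3)   ← first repeat (3 seen earlier)
  step 6: 1  (read a: 3→1)
  step 7: 4  (read b: 1→4)
  step 8: 1  (read b: 4→1)
  step 9: 5  (read a: 1→5)

The earliest repeat is at step j = 5: N is in 3, which it already visited at step i = 1.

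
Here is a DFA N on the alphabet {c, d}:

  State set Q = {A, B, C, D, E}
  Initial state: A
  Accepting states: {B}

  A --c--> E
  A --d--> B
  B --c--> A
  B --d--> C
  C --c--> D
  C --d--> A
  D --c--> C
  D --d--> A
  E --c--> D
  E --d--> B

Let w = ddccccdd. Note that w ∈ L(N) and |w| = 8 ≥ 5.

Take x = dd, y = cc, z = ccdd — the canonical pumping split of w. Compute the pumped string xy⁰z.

ddccdd

xy⁰z = xz = dd·ccdd = ddccdd.
Reading y = cc takes N from C back to C, so after x the machine is still in C, and z then leads to the accepting state B. Hence ddccdd ∈ L(N).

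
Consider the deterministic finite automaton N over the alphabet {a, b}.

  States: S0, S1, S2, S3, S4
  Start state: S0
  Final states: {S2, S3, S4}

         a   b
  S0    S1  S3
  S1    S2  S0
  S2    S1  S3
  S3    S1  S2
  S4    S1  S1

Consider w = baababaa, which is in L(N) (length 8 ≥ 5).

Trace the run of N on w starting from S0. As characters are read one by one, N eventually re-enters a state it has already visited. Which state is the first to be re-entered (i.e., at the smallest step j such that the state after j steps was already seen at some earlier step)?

S3

Run of N on w = b a a b a b a a:
  step 0: S0  (start)
  step 1: S3  (read b: S0→S3)
  step 2: S1  (read a: S3→S1)
  step 3: S2  (read a: S1→S2)
  step 4: S3  (read b: S2→S3)   ← first repeat (S3 seen earlier)
  step 5: S1  (read a: S3→S1)
  step 6: S0  (read b: S1→S0)
  step 7: S1  (read a: S0→S1)
  step 8: S2  (read a: S1→S2)

The earliest repeat is at step j = 4: N is in S3, which it already visited at step i = 1.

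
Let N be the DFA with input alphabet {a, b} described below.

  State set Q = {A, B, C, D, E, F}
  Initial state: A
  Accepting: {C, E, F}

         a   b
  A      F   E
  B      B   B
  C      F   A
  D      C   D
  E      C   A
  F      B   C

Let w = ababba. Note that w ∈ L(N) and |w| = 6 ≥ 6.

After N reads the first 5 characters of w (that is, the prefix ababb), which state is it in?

A

State sequence: A -a-> F -b-> C -a-> F -b-> C -b-> A

After reading 5 characters, N is in state A.
(This kind of state-tracing is the core of the pumping-lemma construction: with 6 states, pigeonhole forces a repeat within the first 6 steps.)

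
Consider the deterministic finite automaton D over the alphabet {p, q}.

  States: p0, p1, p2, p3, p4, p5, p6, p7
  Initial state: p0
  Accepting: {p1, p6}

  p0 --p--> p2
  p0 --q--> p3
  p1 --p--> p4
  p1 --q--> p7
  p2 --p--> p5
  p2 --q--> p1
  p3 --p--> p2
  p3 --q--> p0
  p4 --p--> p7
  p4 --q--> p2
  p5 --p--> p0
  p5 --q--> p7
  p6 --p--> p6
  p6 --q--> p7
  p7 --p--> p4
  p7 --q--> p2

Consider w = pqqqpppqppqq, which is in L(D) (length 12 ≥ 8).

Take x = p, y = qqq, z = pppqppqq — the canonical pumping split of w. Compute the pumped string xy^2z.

xy^2z = p·qqq·qqq·pppqppqq = pqqqqqqpppqppqq.
Reading y = qqq takes D from p2 back to p2, so after x·y·y the machine is still in p2, and z then leads to the accepting state p1. Hence pqqqqqqpppqppqq ∈ L(D).

pqqqqqqpppqppqq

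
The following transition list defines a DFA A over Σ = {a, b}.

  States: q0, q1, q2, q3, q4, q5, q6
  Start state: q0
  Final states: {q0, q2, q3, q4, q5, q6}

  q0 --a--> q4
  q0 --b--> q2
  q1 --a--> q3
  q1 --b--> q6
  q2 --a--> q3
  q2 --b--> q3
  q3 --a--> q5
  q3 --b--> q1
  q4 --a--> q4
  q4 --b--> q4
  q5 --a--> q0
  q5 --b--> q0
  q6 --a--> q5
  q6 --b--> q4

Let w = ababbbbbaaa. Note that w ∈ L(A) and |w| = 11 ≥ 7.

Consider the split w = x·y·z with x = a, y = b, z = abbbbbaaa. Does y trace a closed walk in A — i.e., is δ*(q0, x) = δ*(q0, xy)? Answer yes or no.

Run of A on the first 2 characters of w = a b:
  step 0: q0  (start)
  step 1: q4  (read a: q0→q4)
  step 2: q4  (read b: q4→q4)

After x (step 1): q4. After xy (step 2): q4.
They match, so y = b drives A around a cycle from q4 back to itself; pumping y any number of times keeps A in q4 before reading z, and xyⁱz ∈ L(A) for every i ≥ 0.

yes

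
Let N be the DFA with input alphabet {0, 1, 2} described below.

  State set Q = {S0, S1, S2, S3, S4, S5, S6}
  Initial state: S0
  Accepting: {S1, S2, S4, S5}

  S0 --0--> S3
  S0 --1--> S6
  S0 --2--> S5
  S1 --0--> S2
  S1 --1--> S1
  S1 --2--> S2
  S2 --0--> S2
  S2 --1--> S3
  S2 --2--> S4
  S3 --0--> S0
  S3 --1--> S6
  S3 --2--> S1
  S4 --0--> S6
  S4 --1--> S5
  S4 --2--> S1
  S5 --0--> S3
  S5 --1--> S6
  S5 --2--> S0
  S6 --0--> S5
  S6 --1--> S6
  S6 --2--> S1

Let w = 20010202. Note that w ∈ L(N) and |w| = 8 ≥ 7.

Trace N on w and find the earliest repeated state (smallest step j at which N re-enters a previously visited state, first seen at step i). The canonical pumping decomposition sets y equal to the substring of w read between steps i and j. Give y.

Run of N on w = 2 0 0 1 0 2 0 2:
  step 0: S0  (start)
  step 1: S5  (read 2: S0→S5)
  step 2: S3  (read 0: S5→S3)
  step 3: S0  (read 0: S3→S0)   ← first repeat (S0 seen earlier)
  step 4: S6  (read 1: S0→S6)
  step 5: S5  (read 0: S6→S5)
  step 6: S0  (read 2: S5→S0)
  step 7: S3  (read 0: S0→S3)
  step 8: S1  (read 2: S3→S1)

So i = 0, j = 3, giving x = w[0:0] = ε, y = w[0:3] = 200, z = w[3:8] = 10202.
Check: |xy| = 3 ≤ 7 and |y| = 3 ≥ 1. Reading y takes N from S0 back to S0, so every xyⁱz is accepted.

200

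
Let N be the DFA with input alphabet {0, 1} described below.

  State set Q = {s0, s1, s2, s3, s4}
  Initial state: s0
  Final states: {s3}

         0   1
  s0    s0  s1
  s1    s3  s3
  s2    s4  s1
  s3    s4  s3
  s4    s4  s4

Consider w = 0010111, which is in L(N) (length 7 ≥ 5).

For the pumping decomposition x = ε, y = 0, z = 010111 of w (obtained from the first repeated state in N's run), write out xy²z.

xy^2z = ε·0·0·010111 = 00010111.
Reading y = 0 takes N from s0 back to s0, so after x·y·y the machine is still in s0, and z then leads to the accepting state s3. Hence 00010111 ∈ L(N).

00010111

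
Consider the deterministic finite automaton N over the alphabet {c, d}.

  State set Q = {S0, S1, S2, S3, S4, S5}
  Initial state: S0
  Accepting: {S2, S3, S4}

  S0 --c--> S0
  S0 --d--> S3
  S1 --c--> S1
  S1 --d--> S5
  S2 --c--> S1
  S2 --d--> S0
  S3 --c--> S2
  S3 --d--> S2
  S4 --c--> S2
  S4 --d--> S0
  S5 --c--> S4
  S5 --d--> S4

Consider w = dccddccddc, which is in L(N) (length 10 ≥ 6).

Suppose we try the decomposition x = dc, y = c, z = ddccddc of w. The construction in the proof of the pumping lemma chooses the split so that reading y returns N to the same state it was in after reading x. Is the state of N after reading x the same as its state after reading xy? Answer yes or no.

no

State sequence: S0 -d-> S3 -c-> S2 -c-> S1

After x (step 2): S2. After xy (step 3): S1.
They differ (S2 ≠ S1), so y is not a cycle from the state after x; this split is not the one the pumping-lemma construction produces, and pumping y need not keep the string in L(N).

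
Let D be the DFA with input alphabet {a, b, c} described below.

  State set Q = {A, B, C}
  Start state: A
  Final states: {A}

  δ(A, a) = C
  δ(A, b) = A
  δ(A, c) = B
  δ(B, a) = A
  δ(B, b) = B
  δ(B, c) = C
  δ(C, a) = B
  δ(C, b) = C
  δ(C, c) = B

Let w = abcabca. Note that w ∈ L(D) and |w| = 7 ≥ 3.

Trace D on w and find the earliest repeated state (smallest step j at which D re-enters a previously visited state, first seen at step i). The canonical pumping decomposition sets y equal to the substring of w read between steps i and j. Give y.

Run of D on w = a b c a b c a:
  step 0: A  (start)
  step 1: C  (read a: A→C)
  step 2: C  (read b: C→C)   ← first repeat (C seen earlier)
  step 3: B  (read c: C→B)
  step 4: A  (read a: B→A)
  step 5: A  (read b: A→A)
  step 6: B  (read c: A→B)
  step 7: A  (read a: B→A)

So i = 1, j = 2, giving x = w[0:1] = a, y = w[1:2] = b, z = w[2:7] = cabca.
Check: |xy| = 2 ≤ 3 and |y| = 1 ≥ 1. Reading y takes D from C back to C, so every xyⁱz is accepted.

b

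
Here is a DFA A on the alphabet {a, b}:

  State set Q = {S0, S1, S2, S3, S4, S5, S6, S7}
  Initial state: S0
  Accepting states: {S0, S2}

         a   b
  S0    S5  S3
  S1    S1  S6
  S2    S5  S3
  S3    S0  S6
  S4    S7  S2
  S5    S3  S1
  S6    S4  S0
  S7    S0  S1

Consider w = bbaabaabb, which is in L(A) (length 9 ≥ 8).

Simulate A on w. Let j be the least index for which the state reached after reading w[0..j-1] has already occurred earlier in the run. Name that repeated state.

State sequence: S0 -b-> S3 -b-> S6 -a-> S4 -a-> S7 -b-> S1 -a-> S1 -a-> S1 -b-> S6 -b-> S0
First repeat at step 6: S1 was already visited.

The earliest repeat is at step j = 6: A is in S1, which it already visited at step i = 5.
The DFA has 8 states, so the proof of the pumping lemma guarantees a repeated state among the first 8+1 visited; the segment between the two visits is the pumpable y.

S1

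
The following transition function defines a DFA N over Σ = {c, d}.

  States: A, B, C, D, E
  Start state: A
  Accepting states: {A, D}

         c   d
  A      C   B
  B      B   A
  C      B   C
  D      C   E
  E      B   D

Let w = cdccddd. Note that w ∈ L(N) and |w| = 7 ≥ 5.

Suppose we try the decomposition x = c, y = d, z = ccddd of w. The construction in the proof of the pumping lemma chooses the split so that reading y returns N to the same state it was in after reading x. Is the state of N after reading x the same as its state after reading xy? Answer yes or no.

State sequence: A -c-> C -d-> C

After x (step 1): C. After xy (step 2): C.
They match, so y = d drives N around a cycle from C back to itself; pumping y any number of times keeps N in C before reading z, and xyⁱz ∈ L(N) for every i ≥ 0.

yes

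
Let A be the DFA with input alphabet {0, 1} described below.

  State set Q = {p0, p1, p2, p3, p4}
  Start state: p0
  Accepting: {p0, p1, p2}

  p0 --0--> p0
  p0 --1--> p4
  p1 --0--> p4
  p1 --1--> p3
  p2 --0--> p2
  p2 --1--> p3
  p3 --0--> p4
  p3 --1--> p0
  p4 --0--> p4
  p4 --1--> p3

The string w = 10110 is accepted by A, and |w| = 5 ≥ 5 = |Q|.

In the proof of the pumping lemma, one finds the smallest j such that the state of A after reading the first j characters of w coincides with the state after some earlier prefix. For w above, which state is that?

State sequence: p0 -1-> p4 -0-> p4 -1-> p3 -1-> p0 -0-> p0
First repeat at step 2: p4 was already visited.

The earliest repeat is at step j = 2: A is in p4, which it already visited at step i = 1.

p4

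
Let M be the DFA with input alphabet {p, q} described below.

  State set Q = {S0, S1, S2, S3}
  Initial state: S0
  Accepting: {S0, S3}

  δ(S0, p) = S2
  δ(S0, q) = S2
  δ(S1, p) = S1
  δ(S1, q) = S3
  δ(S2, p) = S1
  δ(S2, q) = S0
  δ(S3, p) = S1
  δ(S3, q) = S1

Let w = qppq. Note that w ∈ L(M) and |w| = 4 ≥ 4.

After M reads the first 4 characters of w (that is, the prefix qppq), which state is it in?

S3

State sequence: S0 -q-> S2 -p-> S1 -p-> S1 -q-> S3

After reading 4 characters, M is in state S3.
(This kind of state-tracing is the core of the pumping-lemma construction: with 4 states, pigeonhole forces a repeat within the first 4 steps.)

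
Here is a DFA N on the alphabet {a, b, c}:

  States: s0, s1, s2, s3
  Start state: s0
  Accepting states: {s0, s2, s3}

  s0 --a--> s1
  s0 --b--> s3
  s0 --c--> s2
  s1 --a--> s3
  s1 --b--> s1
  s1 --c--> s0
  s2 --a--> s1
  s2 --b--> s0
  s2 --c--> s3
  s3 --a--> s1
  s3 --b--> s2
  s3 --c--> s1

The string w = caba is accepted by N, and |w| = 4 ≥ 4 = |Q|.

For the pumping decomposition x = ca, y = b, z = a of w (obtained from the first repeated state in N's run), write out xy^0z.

caa

xy⁰z = xz = ca·a = caa.
Reading y = b takes N from s1 back to s1, so after x the machine is still in s1, and z then leads to the accepting state s3. Hence caa ∈ L(N).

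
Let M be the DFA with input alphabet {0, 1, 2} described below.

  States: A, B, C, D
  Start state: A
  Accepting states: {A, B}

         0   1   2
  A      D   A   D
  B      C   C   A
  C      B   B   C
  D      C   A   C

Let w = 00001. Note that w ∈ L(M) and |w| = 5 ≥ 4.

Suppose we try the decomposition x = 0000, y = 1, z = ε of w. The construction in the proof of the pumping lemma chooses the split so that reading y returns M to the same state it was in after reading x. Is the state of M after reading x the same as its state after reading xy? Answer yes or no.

no

State sequence: A -0-> D -0-> C -0-> B -0-> C -1-> B

After x (step 4): C. After xy (step 5): B.
They differ (C ≠ B), so y is not a cycle from the state after x; this split is not the one the pumping-lemma construction produces, and pumping y need not keep the string in L(M).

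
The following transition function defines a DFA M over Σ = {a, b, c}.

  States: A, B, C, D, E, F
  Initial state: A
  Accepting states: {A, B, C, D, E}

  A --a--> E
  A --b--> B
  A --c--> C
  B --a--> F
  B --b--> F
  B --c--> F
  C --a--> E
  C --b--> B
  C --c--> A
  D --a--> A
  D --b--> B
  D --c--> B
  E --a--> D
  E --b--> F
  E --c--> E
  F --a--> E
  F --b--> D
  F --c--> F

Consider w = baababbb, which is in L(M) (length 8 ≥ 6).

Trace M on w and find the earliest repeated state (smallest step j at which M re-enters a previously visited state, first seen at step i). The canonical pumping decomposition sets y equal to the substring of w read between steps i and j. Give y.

State sequence: A -b-> B -a-> F -a-> E -b-> F -a-> E -b-> F -b-> D -b-> B
First repeat at step 4: F was already visited.

So i = 2, j = 4, giving x = w[0:2] = ba, y = w[2:4] = ab, z = w[4:8] = abbb.
Check: |xy| = 4 ≤ 6 and |y| = 2 ≥ 1. Reading y takes M from F back to F, so every xyⁱz is accepted.

ab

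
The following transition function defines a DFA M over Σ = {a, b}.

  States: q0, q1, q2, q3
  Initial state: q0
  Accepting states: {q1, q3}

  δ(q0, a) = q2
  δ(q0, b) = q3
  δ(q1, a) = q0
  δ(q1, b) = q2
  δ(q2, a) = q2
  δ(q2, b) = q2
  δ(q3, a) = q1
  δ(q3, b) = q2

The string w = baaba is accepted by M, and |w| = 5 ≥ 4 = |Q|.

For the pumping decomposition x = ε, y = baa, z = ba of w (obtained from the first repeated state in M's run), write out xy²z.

baabaaba

xy^2z = ε·baa·baa·ba = baabaaba.
Reading y = baa takes M from q0 back to q0, so after x·y·y the machine is still in q0, and z then leads to the accepting state q1. Hence baabaaba ∈ L(M).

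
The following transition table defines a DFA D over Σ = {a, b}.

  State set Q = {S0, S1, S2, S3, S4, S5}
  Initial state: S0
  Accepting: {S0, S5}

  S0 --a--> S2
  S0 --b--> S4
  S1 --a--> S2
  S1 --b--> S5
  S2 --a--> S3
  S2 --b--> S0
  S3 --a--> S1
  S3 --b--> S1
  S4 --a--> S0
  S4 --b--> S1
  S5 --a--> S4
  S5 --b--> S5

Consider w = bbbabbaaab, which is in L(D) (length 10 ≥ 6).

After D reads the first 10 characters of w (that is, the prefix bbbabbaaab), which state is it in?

State sequence: S0 -b-> S4 -b-> S1 -b-> S5 -a-> S4 -b-> S1 -b-> S5 -a-> S4 -a-> S0 -a-> S2 -b-> S0

After reading 10 characters, D is in state S0.
(This kind of state-tracing is the core of the pumping-lemma construction: with 6 states, pigeonhole forces a repeat within the first 6 steps.)

S0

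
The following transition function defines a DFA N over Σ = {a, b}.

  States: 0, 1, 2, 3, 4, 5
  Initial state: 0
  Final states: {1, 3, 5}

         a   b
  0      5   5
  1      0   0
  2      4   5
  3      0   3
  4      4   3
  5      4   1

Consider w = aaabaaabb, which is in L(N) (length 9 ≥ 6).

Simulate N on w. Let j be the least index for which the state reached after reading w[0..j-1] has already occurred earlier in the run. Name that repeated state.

State sequence: 0 -a-> 5 -a-> 4 -a-> 4 -b-> 3 -a-> 0 -a-> 5 -a-> 4 -b-> 3 -b-> 3
First repeat at step 3: 4 was already visited.

The earliest repeat is at step j = 3: N is in 4, which it already visited at step i = 2.
Pumping length from the standard proof: p = 6 (the number of states). The repeated state found above gives |xy| = j ≤ 6 and |y| = j − i ≥ 1.

4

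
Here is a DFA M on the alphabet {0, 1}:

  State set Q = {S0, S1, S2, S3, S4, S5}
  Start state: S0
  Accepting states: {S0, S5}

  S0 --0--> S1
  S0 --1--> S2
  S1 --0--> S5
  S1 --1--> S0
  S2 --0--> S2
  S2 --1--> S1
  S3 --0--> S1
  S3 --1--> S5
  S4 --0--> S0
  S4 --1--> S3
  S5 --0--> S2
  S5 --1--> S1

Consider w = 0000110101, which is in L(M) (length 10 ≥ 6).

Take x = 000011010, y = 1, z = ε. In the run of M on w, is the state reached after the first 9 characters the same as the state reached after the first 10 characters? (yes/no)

no

State sequence: S0 -0-> S1 -0-> S5 -0-> S2 -0-> S2 -1-> S1 -1-> S0 -0-> S1 -1-> S0 -0-> S1 -1-> S0

After x (step 9): S1. After xy (step 10): S0.
They differ (S1 ≠ S0), so y is not a cycle from the state after x; this split is not the one the pumping-lemma construction produces, and pumping y need not keep the string in L(M).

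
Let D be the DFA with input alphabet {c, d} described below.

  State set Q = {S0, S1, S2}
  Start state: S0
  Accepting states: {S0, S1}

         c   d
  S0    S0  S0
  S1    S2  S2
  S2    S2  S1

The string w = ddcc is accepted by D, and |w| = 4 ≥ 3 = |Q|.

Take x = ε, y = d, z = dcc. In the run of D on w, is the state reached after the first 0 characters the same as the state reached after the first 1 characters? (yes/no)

yes

Run of D on the first 1 characters of w = d:
  step 0: S0  (start)
  step 1: S0  (read d: S0→S0)

After x (step 0): S0. After xy (step 1): S0.
They match, so y = d drives D around a cycle from S0 back to itself; pumping y any number of times keeps D in S0 before reading z, and xyⁱz ∈ L(D) for every i ≥ 0.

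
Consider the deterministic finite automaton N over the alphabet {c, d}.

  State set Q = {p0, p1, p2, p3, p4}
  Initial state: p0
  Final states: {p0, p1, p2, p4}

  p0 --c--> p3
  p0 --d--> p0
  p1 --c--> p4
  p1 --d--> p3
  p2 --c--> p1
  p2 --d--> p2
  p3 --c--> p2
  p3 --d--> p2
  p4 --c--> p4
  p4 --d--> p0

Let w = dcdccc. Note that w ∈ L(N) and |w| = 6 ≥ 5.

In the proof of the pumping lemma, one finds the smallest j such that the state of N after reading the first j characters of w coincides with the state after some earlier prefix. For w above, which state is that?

p0

Run of N on w = d c d c c c:
  step 0: p0  (start)
  step 1: p0  (read d: p0→p0)   ← first repeat (p0 seen earlier)
  step 2: p3  (read c: p0→p3)
  step 3: p2  (read d: p3→p2)
  step 4: p1  (read c: p2→p1)
  step 5: p4  (read c: p1→p4)
  step 6: p4  (read c: p4→p4)

The earliest repeat is at step j = 1: N is in p0, which it already visited at step i = 0.
With |Q| = 5, pigeonhole forces a state repeat no later than step 5; the substring read between the first and second visits to that state can be pumped.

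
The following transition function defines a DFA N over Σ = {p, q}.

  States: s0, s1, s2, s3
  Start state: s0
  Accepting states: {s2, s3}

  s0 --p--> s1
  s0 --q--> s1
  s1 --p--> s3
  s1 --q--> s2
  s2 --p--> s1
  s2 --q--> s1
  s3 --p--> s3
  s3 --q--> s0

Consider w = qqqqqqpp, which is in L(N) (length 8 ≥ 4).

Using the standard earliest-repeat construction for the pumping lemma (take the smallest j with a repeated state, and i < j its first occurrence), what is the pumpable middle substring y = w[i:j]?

Run of N on w = q q q q q q p p:
  step 0: s0  (start)
  step 1: s1  (read q: s0→s1)
  step 2: s2  (read q: s1→s2)
  step 3: s1  (read q: s2→s1)   ← first repeat (s1 seen earlier)
  step 4: s2  (read q: s1→s2)
  step 5: s1  (read q: s2→s1)
  step 6: s2  (read q: s1→s2)
  step 7: s1  (read p: s2→s1)
  step 8: s3  (read p: s1→s3)

So i = 1, j = 3, giving x = w[0:1] = q, y = w[1:3] = qq, z = w[3:8] = qqqpp.
Check: |xy| = 3 ≤ 4 and |y| = 2 ≥ 1. Reading y takes N from s1 back to s1, so every xyⁱz is accepted.
The DFA has 4 states, so the proof of the pumping lemma guarantees a repeated state among the first 4+1 visited; the segment between the two visits is the pumpable y.

qq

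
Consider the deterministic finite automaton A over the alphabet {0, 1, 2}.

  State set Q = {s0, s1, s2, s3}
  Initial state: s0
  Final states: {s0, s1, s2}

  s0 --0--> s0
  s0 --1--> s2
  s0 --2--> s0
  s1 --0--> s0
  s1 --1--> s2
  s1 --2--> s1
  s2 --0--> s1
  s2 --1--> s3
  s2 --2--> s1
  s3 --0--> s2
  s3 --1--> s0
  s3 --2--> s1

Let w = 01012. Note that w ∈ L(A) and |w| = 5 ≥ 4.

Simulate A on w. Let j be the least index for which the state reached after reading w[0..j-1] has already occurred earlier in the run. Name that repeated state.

s0

Run of A on w = 0 1 0 1 2:
  step 0: s0  (start)
  step 1: s0  (read 0: s0→s0)   ← first repeat (s0 seen earlier)
  step 2: s2  (read 1: s0→s2)
  step 3: s1  (read 0: s2→s1)
  step 4: s2  (read 1: s1→s2)
  step 5: s1  (read 2: s2→s1)

The earliest repeat is at step j = 1: A is in s0, which it already visited at step i = 0.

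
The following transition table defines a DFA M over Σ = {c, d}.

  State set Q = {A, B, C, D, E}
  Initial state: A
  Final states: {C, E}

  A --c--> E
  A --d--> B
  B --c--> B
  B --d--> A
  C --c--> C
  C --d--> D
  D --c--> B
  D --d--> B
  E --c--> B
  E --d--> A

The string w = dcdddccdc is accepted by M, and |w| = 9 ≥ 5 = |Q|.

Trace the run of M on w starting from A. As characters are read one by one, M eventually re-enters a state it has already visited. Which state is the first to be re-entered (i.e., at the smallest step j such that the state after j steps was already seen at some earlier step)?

B

Run of M on w = d c d d d c c d c:
  step 0: A  (start)
  step 1: B  (read d: A→B)
  step 2: B  (read c: B→B)   ← first repeat (B seen earlier)
  step 3: A  (read d: B→A)
  step 4: B  (read d: A→B)
  step 5: A  (read d: B→A)
  step 6: E  (read c: A→E)
  step 7: B  (read c: E→B)
  step 8: A  (read d: B→A)
  step 9: E  (read c: A→E)

The earliest repeat is at step j = 2: M is in B, which it already visited at step i = 1.
Since M has 5 states, any run of length ≥ 5 visits 5+1 states, so by pigeonhole some state repeats within the first 5 steps — that repeat gives the pumpable loop.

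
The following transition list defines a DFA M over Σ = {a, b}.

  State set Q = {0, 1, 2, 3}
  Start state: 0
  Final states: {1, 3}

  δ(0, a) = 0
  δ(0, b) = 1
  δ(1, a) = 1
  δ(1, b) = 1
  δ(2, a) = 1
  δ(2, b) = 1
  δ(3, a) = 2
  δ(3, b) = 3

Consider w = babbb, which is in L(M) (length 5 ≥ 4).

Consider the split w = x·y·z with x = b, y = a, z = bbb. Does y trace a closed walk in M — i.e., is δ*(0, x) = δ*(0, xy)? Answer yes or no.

State sequence: 0 -b-> 1 -a-> 1

After x (step 1): 1. After xy (step 2): 1.
They match, so y = a drives M around a cycle from 1 back to itself; pumping y any number of times keeps M in 1 before reading z, and xyⁱz ∈ L(M) for every i ≥ 0.

yes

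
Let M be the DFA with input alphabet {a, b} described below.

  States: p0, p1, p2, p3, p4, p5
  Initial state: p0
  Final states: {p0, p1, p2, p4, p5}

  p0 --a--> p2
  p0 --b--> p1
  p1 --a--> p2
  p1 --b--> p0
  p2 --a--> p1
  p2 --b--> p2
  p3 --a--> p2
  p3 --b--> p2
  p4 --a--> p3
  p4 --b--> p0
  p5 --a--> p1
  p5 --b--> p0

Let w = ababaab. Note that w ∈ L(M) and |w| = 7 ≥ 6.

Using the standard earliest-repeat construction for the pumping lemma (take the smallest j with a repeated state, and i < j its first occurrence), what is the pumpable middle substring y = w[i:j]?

b

Run of M on w = a b a b a a b:
  step 0: p0  (start)
  step 1: p2  (read a: p0→p2)
  step 2: p2  (read b: p2→p2)   ← first repeat (p2 seen earlier)
  step 3: p1  (read a: p2→p1)
  step 4: p0  (read b: p1→p0)
  step 5: p2  (read a: p0→p2)
  step 6: p1  (read a: p2→p1)
  step 7: p0  (read b: p1→p0)

So i = 1, j = 2, giving x = w[0:1] = a, y = w[1:2] = b, z = w[2:7] = abaab.
Check: |xy| = 2 ≤ 6 and |y| = 1 ≥ 1. Reading y takes M from p2 back to p2, so every xyⁱz is accepted.
With |Q| = 6, pigeonhole forces a state repeat no later than step 6; the substring read between the first and second visits to that state can be pumped.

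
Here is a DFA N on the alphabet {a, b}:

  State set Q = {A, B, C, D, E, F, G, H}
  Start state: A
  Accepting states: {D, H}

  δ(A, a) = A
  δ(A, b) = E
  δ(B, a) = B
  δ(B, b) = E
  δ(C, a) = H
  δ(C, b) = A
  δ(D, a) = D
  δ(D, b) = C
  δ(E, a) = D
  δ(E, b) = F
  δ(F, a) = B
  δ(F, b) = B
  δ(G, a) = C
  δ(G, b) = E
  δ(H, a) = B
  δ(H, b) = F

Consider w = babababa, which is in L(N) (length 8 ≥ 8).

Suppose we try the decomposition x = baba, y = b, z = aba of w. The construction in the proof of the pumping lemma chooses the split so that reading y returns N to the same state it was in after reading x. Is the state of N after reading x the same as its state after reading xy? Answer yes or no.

no

Run of N on the first 5 characters of w = b a b a b:
  step 0: A  (start)
  step 1: E  (read b: A→E)
  step 2: D  (read a: E→D)
  step 3: C  (read b: D→C)
  step 4: H  (read a: C→H)
  step 5: F  (read b: H→F)

After x (step 4): H. After xy (step 5): F.
They differ (H ≠ F), so y is not a cycle from the state after x; this split is not the one the pumping-lemma construction produces, and pumping y need not keep the string in L(N).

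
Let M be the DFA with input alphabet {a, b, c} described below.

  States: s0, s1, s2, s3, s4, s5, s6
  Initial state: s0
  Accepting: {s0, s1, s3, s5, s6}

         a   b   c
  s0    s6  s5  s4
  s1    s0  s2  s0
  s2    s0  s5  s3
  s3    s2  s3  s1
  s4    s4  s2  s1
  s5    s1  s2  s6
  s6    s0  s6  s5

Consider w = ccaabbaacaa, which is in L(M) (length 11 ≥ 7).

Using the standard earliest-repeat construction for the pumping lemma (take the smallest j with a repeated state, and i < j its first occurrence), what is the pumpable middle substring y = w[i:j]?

cca

Run of M on w = c c a a b b a a c a a:
  step 0: s0  (start)
  step 1: s4  (read c: s0→s4)
  step 2: s1  (read c: s4→s1)
  step 3: s0  (read a: s1→s0)   ← first repeat (s0 seen earlier)
  step 4: s6  (read a: s0→s6)
  step 5: s6  (read b: s6→s6)
  step 6: s6  (read b: s6→s6)
  step 7: s0  (read a: s6→s0)
  step 8: s6  (read a: s0→s6)
  step 9: s5  (read c: s6→s5)
  step 10: s1  (read a: s5→s1)
  step 11: s0  (read a: s1→s0)

So i = 0, j = 3, giving x = w[0:0] = ε, y = w[0:3] = cca, z = w[3:11] = abbaacaa.
Check: |xy| = 3 ≤ 7 and |y| = 3 ≥ 1. Reading y takes M from s0 back to s0, so every xyⁱz is accepted.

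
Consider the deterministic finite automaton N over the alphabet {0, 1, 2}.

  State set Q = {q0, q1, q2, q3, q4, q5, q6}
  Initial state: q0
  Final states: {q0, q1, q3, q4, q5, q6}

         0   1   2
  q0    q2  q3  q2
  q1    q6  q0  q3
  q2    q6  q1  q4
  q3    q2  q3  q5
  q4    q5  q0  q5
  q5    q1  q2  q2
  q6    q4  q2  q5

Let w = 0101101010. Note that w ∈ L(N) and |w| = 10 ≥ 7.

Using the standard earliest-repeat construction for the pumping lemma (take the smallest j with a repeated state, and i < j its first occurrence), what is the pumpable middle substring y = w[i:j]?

Run of N on w = 0 1 0 1 1 0 1 0 1 0:
  step 0: q0  (start)
  step 1: q2  (read 0: q0→q2)
  step 2: q1  (read 1: q2→q1)
  step 3: q6  (read 0: q1→q6)
  step 4: q2  (read 1: q6→q2)   ← first repeat (q2 seen earlier)
  step 5: q1  (read 1: q2→q1)
  step 6: q6  (read 0: q1→q6)
  step 7: q2  (read 1: q6→q2)
  step 8: q6  (read 0: q2→q6)
  step 9: q2  (read 1: q6→q2)
  step 10: q6  (read 0: q2→q6)

So i = 1, j = 4, giving x = w[0:1] = 0, y = w[1:4] = 101, z = w[4:10] = 101010.
Check: |xy| = 4 ≤ 7 and |y| = 3 ≥ 1. Reading y takes N from q2 back to q2, so every xyⁱz is accepted.
The DFA has 7 states, so the proof of the pumping lemma guarantees a repeated state among the first 7+1 visited; the segment between the two visits is the pumpable y.

101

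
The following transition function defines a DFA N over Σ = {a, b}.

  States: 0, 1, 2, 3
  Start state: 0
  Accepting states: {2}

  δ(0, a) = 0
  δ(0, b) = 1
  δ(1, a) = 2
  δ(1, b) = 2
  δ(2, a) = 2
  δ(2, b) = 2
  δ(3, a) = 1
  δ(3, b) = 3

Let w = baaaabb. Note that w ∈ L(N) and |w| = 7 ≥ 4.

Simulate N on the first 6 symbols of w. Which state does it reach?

State sequence: 0 -b-> 1 -a-> 2 -a-> 2 -a-> 2 -a-> 2 -b-> 2

After reading 6 characters, N is in state 2.

2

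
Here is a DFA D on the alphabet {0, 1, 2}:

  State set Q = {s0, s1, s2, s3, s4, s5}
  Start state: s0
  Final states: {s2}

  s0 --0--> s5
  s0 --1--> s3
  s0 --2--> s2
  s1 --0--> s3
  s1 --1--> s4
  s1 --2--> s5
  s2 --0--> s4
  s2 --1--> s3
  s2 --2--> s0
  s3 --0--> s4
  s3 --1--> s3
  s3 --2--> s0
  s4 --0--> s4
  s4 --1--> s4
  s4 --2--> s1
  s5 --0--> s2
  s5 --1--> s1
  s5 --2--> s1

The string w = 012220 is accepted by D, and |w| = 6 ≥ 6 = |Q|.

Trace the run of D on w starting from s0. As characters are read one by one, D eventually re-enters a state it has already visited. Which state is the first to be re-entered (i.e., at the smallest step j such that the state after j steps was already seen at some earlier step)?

State sequence: s0 -0-> s5 -1-> s1 -2-> s5 -2-> s1 -2-> s5 -0-> s2
First repeat at step 3: s5 was already visited.

The earliest repeat is at step j = 3: D is in s5, which it already visited at step i = 1.
The DFA has 6 states, so the proof of the pumping lemma guarantees a repeated state among the first 6+1 visited; the segment between the two visits is the pumpable y.

s5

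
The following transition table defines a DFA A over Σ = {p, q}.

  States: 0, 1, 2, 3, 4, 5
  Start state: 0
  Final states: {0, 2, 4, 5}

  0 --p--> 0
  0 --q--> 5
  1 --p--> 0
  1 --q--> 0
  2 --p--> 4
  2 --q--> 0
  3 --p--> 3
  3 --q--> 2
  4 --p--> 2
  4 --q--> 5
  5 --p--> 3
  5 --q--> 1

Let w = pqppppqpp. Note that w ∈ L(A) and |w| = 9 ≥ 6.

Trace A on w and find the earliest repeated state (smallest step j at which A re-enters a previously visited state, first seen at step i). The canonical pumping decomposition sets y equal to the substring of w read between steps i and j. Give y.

p

State sequence: 0 -p-> 0 -q-> 5 -p-> 3 -p-> 3 -p-> 3 -p-> 3 -q-> 2 -p-> 4 -p-> 2
First repeat at step 1: 0 was already visited.

So i = 0, j = 1, giving x = w[0:0] = ε, y = w[0:1] = p, z = w[1:9] = qppppqpp.
Check: |xy| = 1 ≤ 6 and |y| = 1 ≥ 1. Reading y takes A from 0 back to 0, so every xyⁱz is accepted.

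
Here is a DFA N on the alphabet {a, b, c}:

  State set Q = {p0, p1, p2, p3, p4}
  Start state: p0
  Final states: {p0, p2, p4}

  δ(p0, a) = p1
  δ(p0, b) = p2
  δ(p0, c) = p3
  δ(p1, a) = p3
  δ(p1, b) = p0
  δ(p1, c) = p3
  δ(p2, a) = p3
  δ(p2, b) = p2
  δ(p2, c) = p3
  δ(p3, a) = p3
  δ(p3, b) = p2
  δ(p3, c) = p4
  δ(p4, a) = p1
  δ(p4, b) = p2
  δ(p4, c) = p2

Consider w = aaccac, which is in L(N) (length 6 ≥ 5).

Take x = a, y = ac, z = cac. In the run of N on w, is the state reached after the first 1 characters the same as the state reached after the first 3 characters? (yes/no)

State sequence: p0 -a-> p1 -a-> p3 -c-> p4

After x (step 1): p1. After xy (step 3): p4.
They differ (p1 ≠ p4), so y is not a cycle from the state after x; this split is not the one the pumping-lemma construction produces, and pumping y need not keep the string in L(N).

no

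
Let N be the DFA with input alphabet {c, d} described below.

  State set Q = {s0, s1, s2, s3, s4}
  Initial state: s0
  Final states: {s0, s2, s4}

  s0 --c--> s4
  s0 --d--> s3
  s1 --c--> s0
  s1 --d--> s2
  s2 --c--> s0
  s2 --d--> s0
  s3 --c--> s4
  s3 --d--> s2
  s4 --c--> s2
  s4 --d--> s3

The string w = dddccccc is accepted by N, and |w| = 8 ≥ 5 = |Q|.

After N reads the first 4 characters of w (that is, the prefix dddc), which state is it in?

State sequence: s0 -d-> s3 -d-> s2 -d-> s0 -c-> s4

After reading 4 characters, N is in state s4.
(This kind of state-tracing is the core of the pumping-lemma construction: with 5 states, pigeonhole forces a repeat within the first 5 steps.)

s4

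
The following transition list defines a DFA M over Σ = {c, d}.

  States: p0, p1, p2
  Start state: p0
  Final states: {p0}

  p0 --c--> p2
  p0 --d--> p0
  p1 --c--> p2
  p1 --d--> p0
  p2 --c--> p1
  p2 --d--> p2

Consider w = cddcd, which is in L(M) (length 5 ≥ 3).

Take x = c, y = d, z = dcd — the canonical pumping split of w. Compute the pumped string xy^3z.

cddddcd

xy^3z = c·d·d·d·dcd = cddddcd.
Reading y = d takes M from p2 back to p2, so after x·y·y·y the machine is still in p2, and z then leads to the accepting state p0. Hence cddddcd ∈ L(M).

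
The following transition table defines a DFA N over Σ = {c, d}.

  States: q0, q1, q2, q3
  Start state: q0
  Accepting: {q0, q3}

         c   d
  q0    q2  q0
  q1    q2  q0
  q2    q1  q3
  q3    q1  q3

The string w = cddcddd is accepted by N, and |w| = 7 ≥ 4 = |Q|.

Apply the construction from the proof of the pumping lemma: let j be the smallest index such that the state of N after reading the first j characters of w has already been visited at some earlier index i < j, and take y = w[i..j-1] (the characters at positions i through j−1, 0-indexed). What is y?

Run of N on w = c d d c d d d:
  step 0: q0  (start)
  step 1: q2  (read c: q0→q2)
  step 2: q3  (read d: q2→q3)
  step 3: q3  (read d: q3→q3)   ← first repeat (q3 seen earlier)
  step 4: q1  (read c: q3→q1)
  step 5: q0  (read d: q1→q0)
  step 6: q0  (read d: q0→q0)
  step 7: q0  (read d: q0→q0)

So i = 2, j = 3, giving x = w[0:2] = cd, y = w[2:3] = d, z = w[3:7] = cddd.
Check: |xy| = 3 ≤ 4 and |y| = 1 ≥ 1. Reading y takes N from q3 back to q3, so every xyⁱz is accepted.
The DFA has 4 states, so the proof of the pumping lemma guarantees a repeated state among the first 4+1 visited; the segment between the two visits is the pumpable y.

d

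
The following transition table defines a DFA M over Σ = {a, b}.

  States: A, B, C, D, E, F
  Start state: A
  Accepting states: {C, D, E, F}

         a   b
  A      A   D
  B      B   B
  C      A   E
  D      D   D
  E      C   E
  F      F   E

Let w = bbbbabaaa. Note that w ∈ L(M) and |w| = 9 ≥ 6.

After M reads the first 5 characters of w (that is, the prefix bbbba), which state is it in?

D

State sequence: A -b-> D -b-> D -b-> D -b-> D -a-> D

After reading 5 characters, M is in state D.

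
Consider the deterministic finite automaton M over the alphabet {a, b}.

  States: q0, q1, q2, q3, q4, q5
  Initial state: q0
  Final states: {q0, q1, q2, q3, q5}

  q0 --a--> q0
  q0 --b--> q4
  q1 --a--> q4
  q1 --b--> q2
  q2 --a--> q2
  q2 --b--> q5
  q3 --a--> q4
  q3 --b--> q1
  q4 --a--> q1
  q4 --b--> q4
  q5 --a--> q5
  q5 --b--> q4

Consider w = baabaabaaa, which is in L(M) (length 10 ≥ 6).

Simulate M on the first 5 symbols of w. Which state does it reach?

Run of M on the first 5 characters of w = b a a b a:
  step 0: q0  (start)
  step 1: q4  (read b: q0→q4)
  step 2: q1  (read a: q4→q1)
  step 3: q4  (read a: q1→q4)
  step 4: q4  (read b: q4→q4)
  step 5: q1  (read a: q4→q1)

After reading 5 characters, M is in state q1.

q1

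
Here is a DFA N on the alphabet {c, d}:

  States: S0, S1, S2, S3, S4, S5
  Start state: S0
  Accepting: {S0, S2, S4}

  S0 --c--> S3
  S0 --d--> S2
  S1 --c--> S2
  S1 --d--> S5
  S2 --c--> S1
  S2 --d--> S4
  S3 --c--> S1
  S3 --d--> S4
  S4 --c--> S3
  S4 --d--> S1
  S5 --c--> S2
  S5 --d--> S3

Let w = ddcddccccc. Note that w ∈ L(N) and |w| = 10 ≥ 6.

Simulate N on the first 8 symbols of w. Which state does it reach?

Run of N on the first 8 characters of w = d d c d d c c c:
  step 0: S0  (start)
  step 1: S2  (read d: S0→S2)
  step 2: S4  (read d: S2→S4)
  step 3: S3  (read c: S4→S3)
  step 4: S4  (read d: S3→S4)
  step 5: S1  (read d: S4→S1)
  step 6: S2  (read c: S1→S2)
  step 7: S1  (read c: S2→S1)
  step 8: S2  (read c: S1→S2)

After reading 8 characters, N is in state S2.

S2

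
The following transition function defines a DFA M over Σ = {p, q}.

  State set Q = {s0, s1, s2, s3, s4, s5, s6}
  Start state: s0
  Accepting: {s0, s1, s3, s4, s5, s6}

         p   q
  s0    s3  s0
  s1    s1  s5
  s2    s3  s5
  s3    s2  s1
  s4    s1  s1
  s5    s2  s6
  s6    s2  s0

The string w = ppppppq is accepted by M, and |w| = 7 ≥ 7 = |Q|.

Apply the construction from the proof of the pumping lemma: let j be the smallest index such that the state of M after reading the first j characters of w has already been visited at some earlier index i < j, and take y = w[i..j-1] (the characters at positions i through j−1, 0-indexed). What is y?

pp

State sequence: s0 -p-> s3 -p-> s2 -p-> s3 -p-> s2 -p-> s3 -p-> s2 -q-> s5
First repeat at step 3: s3 was already visited.

So i = 1, j = 3, giving x = w[0:1] = p, y = w[1:3] = pp, z = w[3:7] = pppq.
Check: |xy| = 3 ≤ 7 and |y| = 2 ≥ 1. Reading y takes M from s3 back to s3, so every xyⁱz is accepted.
With |Q| = 7, pigeonhole forces a state repeat no later than step 7; the substring read between the first and second visits to that state can be pumped.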